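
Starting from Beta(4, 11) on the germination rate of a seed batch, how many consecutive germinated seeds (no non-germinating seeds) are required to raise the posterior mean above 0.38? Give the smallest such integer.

After k germinated seeds and 0 non-germinating seeds the posterior is Beta(4+k, 11), with mean (4+k)/(4+11+k).
Set (4+k)/(15+k) > 0.38 and solve: k > (0.38·15 − 4)/(1 − 0.38) = 2.742.
The smallest integer exceeding 2.742 is 3.

k = 3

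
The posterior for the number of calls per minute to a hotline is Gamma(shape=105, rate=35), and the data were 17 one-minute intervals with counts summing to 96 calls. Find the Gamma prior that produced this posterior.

Gamma(shape=9, rate=18)

Gamma–Poisson conjugacy: posterior shape = α + Σxᵢ, posterior rate = β + n.
So α = 105 − 96 = 9 and β = 35 − 17 = 18.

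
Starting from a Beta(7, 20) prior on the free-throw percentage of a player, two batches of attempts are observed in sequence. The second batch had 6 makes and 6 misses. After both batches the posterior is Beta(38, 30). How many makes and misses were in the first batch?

25 makes and 4 misses

Sequential conjugate updates are equivalent to a single update on the pooled data, so total successes = posterior α − prior α and total failures = posterior β − prior β.
Total across both batches: 38−7=31 makes, 30−20=10 misses.
Subtract the second batch: 31−6=25 makes and 10−6=4 misses.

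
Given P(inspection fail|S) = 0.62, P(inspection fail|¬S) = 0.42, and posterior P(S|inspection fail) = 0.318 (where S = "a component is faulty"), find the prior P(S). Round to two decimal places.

P(S) = 0.24

Bayes' rule in odds form gives O(S|E) = O(S)·[P(E|S)/P(E|¬S)], hence O(S) = O(S|E)/LR.
Posterior odds = 0.318/(1−0.318) = 0.4663. LR = 0.62/0.42 = 1.4762.
Prior odds = 0.4663/1.4762 = 0.3159, so P(S) = 0.3159/(1+0.3159) ≈ 0.24.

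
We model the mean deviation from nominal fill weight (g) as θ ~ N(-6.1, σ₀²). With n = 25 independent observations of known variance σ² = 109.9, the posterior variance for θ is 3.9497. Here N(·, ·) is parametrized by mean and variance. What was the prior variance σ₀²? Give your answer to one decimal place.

Posterior precision equals prior precision plus data precision: 1/σ_n² = 1/σ₀² + n/σ².
So 1/σ₀² = 1/3.9497 − 25/109.9 = 0.253184 − 0.227480 = 0.025704.
Hence σ₀² = 1/0.025704 ≈ 38.9.

σ₀² = 38.9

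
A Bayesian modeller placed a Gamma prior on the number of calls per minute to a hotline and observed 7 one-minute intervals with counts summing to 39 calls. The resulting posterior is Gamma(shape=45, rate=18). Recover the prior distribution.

Gamma(shape=6, rate=11)

A Gamma(α, β) prior (rate parametrization) on a Poisson rate with n observations summing to S gives posterior Gamma(α+S, β+n).
So α = 45 − 39 = 6 and β = 18 − 7 = 11.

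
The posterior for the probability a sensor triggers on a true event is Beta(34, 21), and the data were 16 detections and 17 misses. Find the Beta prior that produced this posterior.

A Beta(α, β) prior with s successes and f failures in binomial data gives a Beta(α+s, β+f) posterior.
So α = 34 − 16 = 18 and β = 21 − 17 = 4.

Beta(18, 4)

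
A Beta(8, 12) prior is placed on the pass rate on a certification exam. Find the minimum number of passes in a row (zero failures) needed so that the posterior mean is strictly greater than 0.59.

After k passes and 0 failures the posterior is Beta(8+k, 12), with mean (8+k)/(8+12+k).
Set (8+k)/(20+k) > 0.59 and solve: k > (0.59·20 − 8)/(1 − 0.59) = 9.268.
The smallest integer exceeding 9.268 is 10, and checking k=10: (18)/(30) = 0.6000 > 0.59.

k = 10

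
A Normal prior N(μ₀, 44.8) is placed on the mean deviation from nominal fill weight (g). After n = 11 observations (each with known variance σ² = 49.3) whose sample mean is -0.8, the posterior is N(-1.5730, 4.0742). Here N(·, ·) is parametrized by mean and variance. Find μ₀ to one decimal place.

With known observation variance, the Normal–Normal posterior has precision τ_n = τ₀ + n/σ² and mean μ_n = (τ₀μ₀ + (n/σ²)x̄)/τ_n.
Here τ₀ = 1/44.8 = 0.022321 and τ_data = 11/49.3 = 0.223124, so τ_n = 0.245445.
Rearranging for μ₀: μ₀ = (μ_n·τ_n − τ_data·x̄)/τ₀ = (-1.5730·0.245445 − 0.223124·-0.8) / 0.022321 = -0.207586/0.022321 ≈ -9.3.

μ₀ = -9.3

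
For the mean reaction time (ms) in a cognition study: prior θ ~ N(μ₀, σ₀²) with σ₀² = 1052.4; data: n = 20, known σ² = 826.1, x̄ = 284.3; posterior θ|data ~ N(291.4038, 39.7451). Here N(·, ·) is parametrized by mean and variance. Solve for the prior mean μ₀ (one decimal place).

The posterior mean is a precision-weighted average: μ_n = (τ₀μ₀ + τ_data·x̄)/(τ₀+τ_data), with τ₀=1/σ₀² and τ_data=n/σ².
Here τ₀ = 1/1052.4 = 0.000950 and τ_data = 20/826.1 = 0.024210, so τ_n = 0.025160.
Rearranging for μ₀: μ₀ = (μ_n·τ_n − τ_data·x̄)/τ₀ = (291.4038·0.025160 − 0.024210·284.3) / 0.000950 = 0.448817/0.000950 ≈ 472.4.

μ₀ = 472.4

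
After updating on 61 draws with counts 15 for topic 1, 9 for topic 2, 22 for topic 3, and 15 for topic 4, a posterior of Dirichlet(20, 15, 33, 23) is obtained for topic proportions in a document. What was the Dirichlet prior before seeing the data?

Dirichlet(5, 6, 11, 8)

For a Dirichlet(α) prior with multinomial counts c, the posterior is Dirichlet(α + c) componentwise.
Subtract each count from the matching posterior parameter: 20−15=5, 15−9=6, 33−22=11, 23−15=8.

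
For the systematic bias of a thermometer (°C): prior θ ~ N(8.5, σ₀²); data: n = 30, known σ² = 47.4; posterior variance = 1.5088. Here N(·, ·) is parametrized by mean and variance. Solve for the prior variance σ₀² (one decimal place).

σ₀² = 33.5

For the Normal–Normal model with known σ², precisions add: τ_n = τ₀ + n/σ².
So 1/σ₀² = 1/1.5088 − 30/47.4 = 0.662778 − 0.632911 = 0.029867.
Hence σ₀² = 1/0.029867 ≈ 33.5.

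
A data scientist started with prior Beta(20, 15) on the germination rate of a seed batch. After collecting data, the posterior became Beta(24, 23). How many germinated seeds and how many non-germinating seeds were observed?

A Beta(a, b) prior with s successes and f failures in binomial data gives a Beta(a+s, b+f) posterior.
So s = 24 − 20 = 4 and f = 23 − 15 = 8.

4 germinated seeds and 8 non-germinating seeds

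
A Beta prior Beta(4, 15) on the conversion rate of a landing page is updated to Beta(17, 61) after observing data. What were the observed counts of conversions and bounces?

13 conversions and 46 bounces

A Beta(a, b) prior with s successes and f failures in binomial data gives a Beta(a+s, b+f) posterior.
Match parameters: s=17−4=13, f=61−15=46.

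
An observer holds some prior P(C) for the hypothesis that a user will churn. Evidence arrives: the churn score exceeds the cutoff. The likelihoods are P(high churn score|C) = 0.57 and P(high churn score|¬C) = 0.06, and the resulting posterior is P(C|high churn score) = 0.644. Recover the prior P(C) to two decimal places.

In odds form, posterior odds = prior odds × likelihood ratio, so prior odds = posterior odds ÷ LR.
Posterior odds = 0.644/(1−0.644) = 1.8090. LR = 0.57/0.06 = 9.5000.
Prior odds = 1.8090/9.5000 = 0.1904, so P(C) = 0.1904/(1+0.1904) ≈ 0.16.

P(C) = 0.16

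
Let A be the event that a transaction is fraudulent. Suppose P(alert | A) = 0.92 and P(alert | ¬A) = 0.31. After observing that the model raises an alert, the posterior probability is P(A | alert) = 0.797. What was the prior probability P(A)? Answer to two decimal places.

In odds form, posterior odds = prior odds × likelihood ratio, so prior odds = posterior odds ÷ LR.
Posterior odds = 0.797/(1−0.797) = 3.9261. LR = 0.92/0.31 = 2.9677.
Prior odds = 3.9261/2.9677 = 1.3229, so P(A) = 1.3229/(1+1.3229) ≈ 0.57.

P(A) = 0.57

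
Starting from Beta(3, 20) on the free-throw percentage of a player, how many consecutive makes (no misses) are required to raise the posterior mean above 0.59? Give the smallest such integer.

k = 26

After k makes and 0 misses the posterior is Beta(3+k, 20), with mean (3+k)/(3+20+k).
Set (3+k)/(23+k) > 0.59 and solve: k > (0.59·23 − 3)/(1 − 0.59) = 25.780.
The smallest integer exceeding 25.780 is 26.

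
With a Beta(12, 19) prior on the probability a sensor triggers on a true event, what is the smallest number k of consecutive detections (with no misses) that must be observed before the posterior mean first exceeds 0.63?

After k detections and 0 misses the posterior is Beta(12+k, 19), with mean (12+k)/(12+19+k).
Set (12+k)/(31+k) > 0.63 and solve: k > (0.63·31 − 12)/(1 − 0.63) = 20.351.
The smallest integer exceeding 20.351 is 21, and checking k=21: (33)/(52) = 0.6346 > 0.63.

k = 21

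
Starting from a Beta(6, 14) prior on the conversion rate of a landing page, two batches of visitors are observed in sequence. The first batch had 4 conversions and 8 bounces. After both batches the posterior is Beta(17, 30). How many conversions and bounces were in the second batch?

Because Beta–binomial updating is additive in the counts, the combined data contributed (α_post−α_prior, β_post−β_prior) successes and failures.
Total across both batches: 17−6=11 conversions, 30−14=16 bounces.
Subtract the first batch: 11−4=7 conversions and 16−8=8 bounces.

7 conversions and 8 bounces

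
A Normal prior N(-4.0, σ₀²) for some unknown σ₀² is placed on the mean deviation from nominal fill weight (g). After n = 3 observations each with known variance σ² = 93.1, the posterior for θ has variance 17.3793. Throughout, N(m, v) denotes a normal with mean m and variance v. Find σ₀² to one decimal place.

Posterior precision equals prior precision plus data precision: 1/σ_n² = 1/σ₀² + n/σ².
So 1/σ₀² = 1/17.3793 − 3/93.1 = 0.057540 − 0.032223 = 0.025317.
Hence σ₀² = 1/0.025317 ≈ 39.5.

σ₀² = 39.5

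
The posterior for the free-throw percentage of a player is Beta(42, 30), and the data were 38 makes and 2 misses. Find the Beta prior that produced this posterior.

Beta(4, 28)

Under Beta–binomial conjugacy the posterior parameters are (α+s, β+f).
So α = 42 − 38 = 4 and β = 30 − 2 = 28.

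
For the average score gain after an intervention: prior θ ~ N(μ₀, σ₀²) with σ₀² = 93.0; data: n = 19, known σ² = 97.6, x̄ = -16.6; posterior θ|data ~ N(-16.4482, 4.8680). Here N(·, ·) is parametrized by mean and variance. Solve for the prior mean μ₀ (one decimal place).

μ₀ = -13.7

With known observation variance, the Normal–Normal posterior has precision τ_n = τ₀ + n/σ² and mean μ_n = (τ₀μ₀ + (n/σ²)x̄)/τ_n.
Here τ₀ = 1/93.0 = 0.010753 and τ_data = 19/97.6 = 0.194672, so τ_n = 0.205425.
Rearranging for μ₀: μ₀ = (μ_n·τ_n − τ_data·x̄)/τ₀ = (-16.4482·0.205425 − 0.194672·-16.6) / 0.010753 = -0.147316/0.010753 ≈ -13.7.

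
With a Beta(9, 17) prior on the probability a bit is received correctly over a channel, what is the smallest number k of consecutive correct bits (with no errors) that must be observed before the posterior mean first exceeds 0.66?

After k correct bits and 0 errors the posterior is Beta(9+k, 17), with mean (9+k)/(9+17+k).
Set (9+k)/(26+k) > 0.66 and solve: k > (0.66·26 − 9)/(1 − 0.66) = 24.000.
The smallest integer exceeding 24.000 is 25, and checking k=25: (34)/(51) = 0.6667 > 0.66.

k = 25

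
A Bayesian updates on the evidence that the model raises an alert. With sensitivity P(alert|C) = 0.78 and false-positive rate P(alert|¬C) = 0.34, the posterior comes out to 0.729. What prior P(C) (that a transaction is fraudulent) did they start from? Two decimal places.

In odds form, posterior odds = prior odds × likelihood ratio, so prior odds = posterior odds ÷ LR.
Posterior odds = 0.729/(1−0.729) = 2.6900. LR = 0.78/0.34 = 2.2941.
Prior odds = 2.6900/2.2941 = 1.1726, so P(C) = 1.1726/(1+1.1726) ≈ 0.54.

P(C) = 0.54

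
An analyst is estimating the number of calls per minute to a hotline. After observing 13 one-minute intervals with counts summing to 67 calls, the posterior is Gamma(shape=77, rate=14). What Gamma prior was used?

A Gamma(α, β) prior (rate parametrization) on a Poisson rate with n observations summing to S gives posterior Gamma(α+S, β+n).
So α = 77 − 67 = 10 and β = 14 − 13 = 1.

Gamma(shape=10, rate=1)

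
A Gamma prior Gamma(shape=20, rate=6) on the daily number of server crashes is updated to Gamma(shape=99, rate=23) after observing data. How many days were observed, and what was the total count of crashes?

Gamma–Poisson conjugacy: posterior shape = α + Σxᵢ, posterior rate = β + n.
Matching: Σxᵢ = 99 − 20 = 79 and n = 23 − 6 = 17.

n = 17 days with total 79 crashes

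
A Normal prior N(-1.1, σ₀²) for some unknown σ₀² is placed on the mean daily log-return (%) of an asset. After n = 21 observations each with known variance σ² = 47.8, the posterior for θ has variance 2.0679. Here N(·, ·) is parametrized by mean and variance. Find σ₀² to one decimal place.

Posterior precision equals prior precision plus data precision: 1/σ_n² = 1/σ₀² + n/σ².
So 1/σ₀² = 1/2.0679 − 21/47.8 = 0.483582 − 0.439331 = 0.044251.
Hence σ₀² = 1/0.044251 ≈ 22.6.

σ₀² = 22.6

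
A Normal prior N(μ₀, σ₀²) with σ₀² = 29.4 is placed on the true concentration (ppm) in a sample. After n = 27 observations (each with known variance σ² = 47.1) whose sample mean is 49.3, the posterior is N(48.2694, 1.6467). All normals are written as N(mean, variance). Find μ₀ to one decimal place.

With known observation variance, the Normal–Normal posterior has precision τ_n = τ₀ + n/σ² and mean μ_n = (τ₀μ₀ + (n/σ²)x̄)/τ_n.
Here τ₀ = 1/29.4 = 0.034014 and τ_data = 27/47.1 = 0.573248, so τ_n = 0.607262.
Rearranging for μ₀: μ₀ = (μ_n·τ_n − τ_data·x̄)/τ₀ = (48.2694·0.607262 − 0.573248·49.3) / 0.034014 = 1.051046/0.034014 ≈ 30.9.

μ₀ = 30.9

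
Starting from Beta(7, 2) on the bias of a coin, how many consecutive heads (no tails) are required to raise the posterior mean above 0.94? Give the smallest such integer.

After k heads and 0 tails the posterior is Beta(7+k, 2), with mean (7+k)/(7+2+k).
Set (7+k)/(9+k) > 0.94 and solve: k > (0.94·9 − 7)/(1 − 0.94) = 24.333.
The smallest integer exceeding 24.333 is 25, and checking k=25: (32)/(34) = 0.9412 > 0.94.

k = 25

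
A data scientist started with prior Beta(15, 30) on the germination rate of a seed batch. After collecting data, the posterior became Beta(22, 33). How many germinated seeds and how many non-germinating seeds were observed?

A Beta(α, β) prior with s successes and f failures in binomial data gives a Beta(α+s, β+f) posterior.
Match parameters: s=22−15=7, f=33−30=3.

7 germinated seeds and 3 non-germinating seeds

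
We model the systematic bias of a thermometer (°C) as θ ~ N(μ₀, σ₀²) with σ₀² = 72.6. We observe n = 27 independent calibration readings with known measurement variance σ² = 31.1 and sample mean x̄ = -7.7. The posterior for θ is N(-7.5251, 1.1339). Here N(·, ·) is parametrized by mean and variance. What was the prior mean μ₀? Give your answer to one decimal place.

μ₀ = 3.5

With known observation variance, the Normal–Normal posterior has precision τ_n = τ₀ + n/σ² and mean μ_n = (τ₀μ₀ + (n/σ²)x̄)/τ_n.
Here τ₀ = 1/72.6 = 0.013774 and τ_data = 27/31.1 = 0.868167, so τ_n = 0.881941.
Rearranging for μ₀: μ₀ = (μ_n·τ_n − τ_data·x̄)/τ₀ = (-7.5251·0.881941 − 0.868167·-7.7) / 0.013774 = 0.048192/0.013774 ≈ 3.5.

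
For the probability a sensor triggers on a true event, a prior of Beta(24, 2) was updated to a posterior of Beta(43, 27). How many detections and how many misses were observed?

19 detections and 25 misses

Under Beta–binomial conjugacy the posterior parameters are (a+s, b+f).
Match parameters: s=43−24=19, f=27−2=25.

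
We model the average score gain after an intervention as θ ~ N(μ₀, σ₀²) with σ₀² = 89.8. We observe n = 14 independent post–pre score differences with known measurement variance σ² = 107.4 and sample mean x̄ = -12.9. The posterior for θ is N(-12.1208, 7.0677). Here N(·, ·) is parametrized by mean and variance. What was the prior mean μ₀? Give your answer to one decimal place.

With known observation variance, the Normal–Normal posterior has precision τ_n = τ₀ + n/σ² and mean μ_n = (τ₀μ₀ + (n/σ²)x̄)/τ_n.
Here τ₀ = 1/89.8 = 0.011136 and τ_data = 14/107.4 = 0.130354, so τ_n = 0.141490.
Rearranging for μ₀: μ₀ = (μ_n·τ_n − τ_data·x̄)/τ₀ = (-12.1208·0.141490 − 0.130354·-12.9) / 0.011136 = -0.033405/0.011136 ≈ -3.0.

μ₀ = -3.0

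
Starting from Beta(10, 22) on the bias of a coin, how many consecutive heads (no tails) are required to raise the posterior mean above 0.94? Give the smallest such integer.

After k heads and 0 tails the posterior is Beta(10+k, 22), with mean (10+k)/(10+22+k).
Set (10+k)/(32+k) > 0.94 and solve: k > (0.94·32 − 10)/(1 − 0.94) = 334.667.
The smallest integer exceeding 334.667 is 335.

k = 335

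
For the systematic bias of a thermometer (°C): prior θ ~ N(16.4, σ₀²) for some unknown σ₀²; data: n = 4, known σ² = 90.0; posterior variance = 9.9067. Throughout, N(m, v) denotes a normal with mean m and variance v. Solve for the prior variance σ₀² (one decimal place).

For the Normal–Normal model with known σ², precisions add: τ_n = τ₀ + n/σ².
So 1/σ₀² = 1/9.9067 − 4/90.0 = 0.100942 − 0.044444 = 0.056498.
Hence σ₀² = 1/0.056498 ≈ 17.7.

σ₀² = 17.7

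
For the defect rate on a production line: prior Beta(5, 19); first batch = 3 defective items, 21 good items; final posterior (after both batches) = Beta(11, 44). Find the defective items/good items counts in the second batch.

3 defective items and 4 good items

Sequential conjugate updates are equivalent to a single update on the pooled data, so total successes = posterior α − prior α and total failures = posterior β − prior β.
Total across both batches: 11−5=6 defective items, 44−19=25 good items.
Subtract the first batch: 6−3=3 defective items and 25−21=4 good items.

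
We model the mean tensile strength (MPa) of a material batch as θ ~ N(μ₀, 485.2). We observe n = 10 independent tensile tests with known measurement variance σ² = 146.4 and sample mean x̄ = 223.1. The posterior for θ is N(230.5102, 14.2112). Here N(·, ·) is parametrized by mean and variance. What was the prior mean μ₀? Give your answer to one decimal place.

The posterior mean is a precision-weighted average: μ_n = (τ₀μ₀ + τ_data·x̄)/(τ₀+τ_data), with τ₀=1/σ₀² and τ_data=n/σ².
Here τ₀ = 1/485.2 = 0.002061 and τ_data = 10/146.4 = 0.068306, so τ_n = 0.070367.
Rearranging for μ₀: μ₀ = (μ_n·τ_n − τ_data·x̄)/τ₀ = (230.5102·0.070367 − 0.068306·223.1) / 0.002061 = 0.981243/0.002061 ≈ 476.1.

μ₀ = 476.1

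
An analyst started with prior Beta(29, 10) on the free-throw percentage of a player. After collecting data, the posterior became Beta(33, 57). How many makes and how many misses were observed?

Under Beta–binomial conjugacy the posterior parameters are (a+s, b+f).
Match parameters: s=33−29=4, f=57−10=47.

4 makes and 47 misses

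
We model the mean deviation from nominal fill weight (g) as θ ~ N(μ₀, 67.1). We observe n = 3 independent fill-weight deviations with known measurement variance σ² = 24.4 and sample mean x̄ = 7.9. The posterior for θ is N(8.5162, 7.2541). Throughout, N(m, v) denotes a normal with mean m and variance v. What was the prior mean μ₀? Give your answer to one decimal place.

μ₀ = 13.6

With known observation variance, the Normal–Normal posterior has precision τ_n = τ₀ + n/σ² and mean μ_n = (τ₀μ₀ + (n/σ²)x̄)/τ_n.
Here τ₀ = 1/67.1 = 0.014903 and τ_data = 3/24.4 = 0.122951, so τ_n = 0.137854.
Rearranging for μ₀: μ₀ = (μ_n·τ_n − τ_data·x̄)/τ₀ = (8.5162·0.137854 − 0.122951·7.9) / 0.014903 = 0.202679/0.014903 ≈ 13.6.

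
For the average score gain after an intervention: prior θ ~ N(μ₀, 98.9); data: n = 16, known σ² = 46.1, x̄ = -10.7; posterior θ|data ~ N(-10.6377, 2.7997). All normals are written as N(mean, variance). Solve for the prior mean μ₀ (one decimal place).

With known observation variance, the Normal–Normal posterior has precision τ_n = τ₀ + n/σ² and mean μ_n = (τ₀μ₀ + (n/σ²)x̄)/τ_n.
Here τ₀ = 1/98.9 = 0.010111 and τ_data = 16/46.1 = 0.347072, so τ_n = 0.357183.
Rearranging for μ₀: μ₀ = (μ_n·τ_n − τ_data·x̄)/τ₀ = (-10.6377·0.357183 − 0.347072·-10.7) / 0.010111 = -0.085935/0.010111 ≈ -8.5.

μ₀ = -8.5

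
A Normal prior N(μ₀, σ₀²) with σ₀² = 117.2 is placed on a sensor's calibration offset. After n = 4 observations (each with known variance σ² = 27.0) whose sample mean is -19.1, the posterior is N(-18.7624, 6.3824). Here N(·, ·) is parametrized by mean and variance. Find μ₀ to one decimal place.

μ₀ = -12.9

The posterior mean is a precision-weighted average: μ_n = (τ₀μ₀ + τ_data·x̄)/(τ₀+τ_data), with τ₀=1/σ₀² and τ_data=n/σ².
Here τ₀ = 1/117.2 = 0.008532 and τ_data = 4/27.0 = 0.148148, so τ_n = 0.156680.
Rearranging for μ₀: μ₀ = (μ_n·τ_n − τ_data·x̄)/τ₀ = (-18.7624·0.156680 − 0.148148·-19.1) / 0.008532 = -0.110066/0.008532 ≈ -12.9.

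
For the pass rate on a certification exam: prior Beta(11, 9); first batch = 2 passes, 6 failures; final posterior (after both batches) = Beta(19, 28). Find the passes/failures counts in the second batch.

Because Beta–binomial updating is additive in the counts, the combined data contributed (α_post−α_prior, β_post−β_prior) successes and failures.
Total across both batches: 19−11=8 passes, 28−9=19 failures.
Subtract the first batch: 8−2=6 passes and 19−6=13 failures.

6 passes and 13 failures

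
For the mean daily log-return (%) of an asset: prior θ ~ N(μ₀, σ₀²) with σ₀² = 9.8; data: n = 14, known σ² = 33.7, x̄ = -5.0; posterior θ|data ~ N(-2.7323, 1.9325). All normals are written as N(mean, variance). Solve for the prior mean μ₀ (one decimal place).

With known observation variance, the Normal–Normal posterior has precision τ_n = τ₀ + n/σ² and mean μ_n = (τ₀μ₀ + (n/σ²)x̄)/τ_n.
Here τ₀ = 1/9.8 = 0.102041 and τ_data = 14/33.7 = 0.415430, so τ_n = 0.517471.
Rearranging for μ₀: μ₀ = (μ_n·τ_n − τ_data·x̄)/τ₀ = (-2.7323·0.517471 − 0.415430·-5.0) / 0.102041 = 0.663264/0.102041 ≈ 6.5.

μ₀ = 6.5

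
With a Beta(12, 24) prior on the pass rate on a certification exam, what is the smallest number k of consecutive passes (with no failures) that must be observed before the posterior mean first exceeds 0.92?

After k passes and 0 failures the posterior is Beta(12+k, 24), with mean (12+k)/(12+24+k).
Set (12+k)/(36+k) > 0.92 and solve: k > (0.92·36 − 12)/(1 − 0.92) = 264.000.
The smallest integer exceeding 264.000 is 265, and checking k=265: (277)/(301) = 0.9203 > 0.92.

k = 265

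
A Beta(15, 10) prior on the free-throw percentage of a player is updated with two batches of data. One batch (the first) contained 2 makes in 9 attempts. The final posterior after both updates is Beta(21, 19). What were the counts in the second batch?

Sequential conjugate updates are equivalent to a single update on the pooled data, so total successes = posterior α − prior α and total failures = posterior β − prior β.
Total across both batches: 21−15=6 makes, 19−10=9 misses.
Subtract the first batch: 6−2=4 makes and 9−7=2 misses.

4 makes and 2 misses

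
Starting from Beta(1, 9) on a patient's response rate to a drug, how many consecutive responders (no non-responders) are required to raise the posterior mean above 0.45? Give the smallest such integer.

After k responders and 0 non-responders the posterior is Beta(1+k, 9), with mean (1+k)/(1+9+k).
Set (1+k)/(10+k) > 0.45 and solve: k > (0.45·10 − 1)/(1 − 0.45) = 6.364.
The smallest integer exceeding 6.364 is 7, and checking k=7: (8)/(17) = 0.4706 > 0.45.

k = 7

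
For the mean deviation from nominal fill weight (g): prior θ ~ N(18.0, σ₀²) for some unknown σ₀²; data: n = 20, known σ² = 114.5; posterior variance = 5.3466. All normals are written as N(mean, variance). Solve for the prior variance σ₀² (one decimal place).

For the Normal–Normal model with known σ², precisions add: τ_n = τ₀ + n/σ².
So 1/σ₀² = 1/5.3466 − 20/114.5 = 0.187035 − 0.174672 = 0.012363.
Hence σ₀² = 1/0.012363 ≈ 80.9.

σ₀² = 80.9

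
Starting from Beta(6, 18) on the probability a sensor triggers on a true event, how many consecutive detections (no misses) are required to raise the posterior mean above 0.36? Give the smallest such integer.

k = 5

After k detections and 0 misses the posterior is Beta(6+k, 18), with mean (6+k)/(6+18+k).
Set (6+k)/(24+k) > 0.36 and solve: k > (0.36·24 − 6)/(1 − 0.36) = 4.125.
The smallest integer exceeding 4.125 is 5.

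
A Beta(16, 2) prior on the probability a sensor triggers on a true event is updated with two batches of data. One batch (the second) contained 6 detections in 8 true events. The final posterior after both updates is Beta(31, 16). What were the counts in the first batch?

9 detections and 12 misses

Sequential conjugate updates are equivalent to a single update on the pooled data, so total successes = posterior α − prior α and total failures = posterior β − prior β.
Total across both batches: 31−16=15 detections, 16−2=14 misses.
Subtract the second batch: 15−6=9 detections and 14−2=12 misses.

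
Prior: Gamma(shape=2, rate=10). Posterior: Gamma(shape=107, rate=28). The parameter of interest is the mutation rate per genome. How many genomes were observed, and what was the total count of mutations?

n = 18 genomes with total 105 mutations

A Gamma(α, β) prior (rate parametrization) on a Poisson rate with n observations summing to S gives posterior Gamma(α+S, β+n).
Matching: Σxᵢ = 107 − 2 = 105 and n = 28 − 10 = 18.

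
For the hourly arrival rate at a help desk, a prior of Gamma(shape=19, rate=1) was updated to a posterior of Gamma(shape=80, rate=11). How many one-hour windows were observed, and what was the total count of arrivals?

n = 10 one-hour windows with total 61 arrivals

A Gamma(α, β) prior (rate parametrization) on a Poisson rate with n observations summing to S gives posterior Gamma(α+S, β+n).
Matching: Σxᵢ = 80 − 19 = 61 and n = 11 − 1 = 10.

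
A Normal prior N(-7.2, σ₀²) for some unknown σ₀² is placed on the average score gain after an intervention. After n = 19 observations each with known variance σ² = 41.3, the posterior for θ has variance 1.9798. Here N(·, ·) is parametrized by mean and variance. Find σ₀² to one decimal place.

σ₀² = 22.2

Posterior precision equals prior precision plus data precision: 1/σ_n² = 1/σ₀² + n/σ².
So 1/σ₀² = 1/1.9798 − 19/41.3 = 0.505102 − 0.460048 = 0.045054.
Hence σ₀² = 1/0.045054 ≈ 22.2.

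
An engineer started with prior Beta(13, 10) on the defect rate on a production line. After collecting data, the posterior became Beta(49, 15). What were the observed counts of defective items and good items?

A Beta(α, β) prior with s successes and f failures in binomial data gives a Beta(α+s, β+f) posterior.
Match parameters: s=49−13=36, f=15−10=5.

36 defective items and 5 good items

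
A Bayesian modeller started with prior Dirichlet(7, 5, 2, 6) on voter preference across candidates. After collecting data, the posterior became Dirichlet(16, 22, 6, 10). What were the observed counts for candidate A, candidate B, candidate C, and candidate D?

counts (9, 17, 4, 4)

For a Dirichlet(α) prior with multinomial counts c, the posterior is Dirichlet(α + c) componentwise.
Counts are posterior − prior componentwise: 16−7=9, 22−5=17, 6−2=4, 10−6=4.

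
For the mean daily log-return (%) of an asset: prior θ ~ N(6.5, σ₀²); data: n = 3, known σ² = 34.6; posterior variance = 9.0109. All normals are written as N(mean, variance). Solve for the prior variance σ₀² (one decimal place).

σ₀² = 41.2

Posterior precision equals prior precision plus data precision: 1/σ_n² = 1/σ₀² + n/σ².
So 1/σ₀² = 1/9.0109 − 3/34.6 = 0.110977 − 0.086705 = 0.024272.
Hence σ₀² = 1/0.024272 ≈ 41.2.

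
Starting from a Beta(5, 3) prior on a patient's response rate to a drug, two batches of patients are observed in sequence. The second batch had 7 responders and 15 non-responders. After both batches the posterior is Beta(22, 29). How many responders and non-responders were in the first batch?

10 responders and 11 non-responders

Because Beta–binomial updating is additive in the counts, the combined data contributed (α_post−α_prior, β_post−β_prior) successes and failures.
Total across both batches: 22−5=17 responders, 29−3=26 non-responders.
Subtract the second batch: 17−7=10 responders and 26−15=11 non-responders.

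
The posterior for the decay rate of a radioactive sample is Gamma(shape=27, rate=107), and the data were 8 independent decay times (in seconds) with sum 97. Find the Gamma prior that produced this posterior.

Gamma–exponential conjugacy: posterior shape = α + n, posterior rate = β + Σtᵢ.
So α = 27 − 8 = 19 and β = 107 − 97 = 10.

Gamma(shape=19, rate=10)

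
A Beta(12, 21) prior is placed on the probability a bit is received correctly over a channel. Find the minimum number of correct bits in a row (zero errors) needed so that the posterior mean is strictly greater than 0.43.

After k correct bits and 0 errors the posterior is Beta(12+k, 21), with mean (12+k)/(12+21+k).
Set (12+k)/(33+k) > 0.43 and solve: k > (0.43·33 − 12)/(1 − 0.43) = 3.842.
The smallest integer exceeding 3.842 is 4.

k = 4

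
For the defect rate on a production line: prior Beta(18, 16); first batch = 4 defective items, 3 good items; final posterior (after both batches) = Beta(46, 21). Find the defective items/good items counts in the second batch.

24 defective items and 2 good items

Sequential conjugate updates are equivalent to a single update on the pooled data, so total successes = posterior α − prior α and total failures = posterior β − prior β.
Total across both batches: 46−18=28 defective items, 21−16=5 good items.
Subtract the first batch: 28−4=24 defective items and 5−3=2 good items.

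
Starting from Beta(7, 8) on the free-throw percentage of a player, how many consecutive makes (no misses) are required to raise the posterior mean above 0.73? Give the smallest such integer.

After k makes and 0 misses the posterior is Beta(7+k, 8), with mean (7+k)/(7+8+k).
Set (7+k)/(15+k) > 0.73 and solve: k > (0.73·15 − 7)/(1 − 0.73) = 14.630.
The smallest integer exceeding 14.630 is 15, and checking k=15: (22)/(30) = 0.7333 > 0.73.

k = 15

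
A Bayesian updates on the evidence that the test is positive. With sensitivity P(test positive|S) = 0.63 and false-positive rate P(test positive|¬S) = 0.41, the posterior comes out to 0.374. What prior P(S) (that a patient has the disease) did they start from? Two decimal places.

In odds form, posterior odds = prior odds × likelihood ratio, so prior odds = posterior odds ÷ LR.
Posterior odds = 0.374/(1−0.374) = 0.5974. LR = 0.63/0.41 = 1.5366.
Prior odds = 0.5974/1.5366 = 0.3888, so P(S) = 0.3888/(1+0.3888) ≈ 0.28.

P(S) = 0.28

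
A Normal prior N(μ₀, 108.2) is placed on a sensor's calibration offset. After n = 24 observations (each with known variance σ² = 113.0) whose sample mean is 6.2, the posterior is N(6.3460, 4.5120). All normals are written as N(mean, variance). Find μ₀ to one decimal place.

With known observation variance, the Normal–Normal posterior has precision τ_n = τ₀ + n/σ² and mean μ_n = (τ₀μ₀ + (n/σ²)x̄)/τ_n.
Here τ₀ = 1/108.2 = 0.009242 and τ_data = 24/113.0 = 0.212389, so τ_n = 0.221631.
Rearranging for μ₀: μ₀ = (μ_n·τ_n − τ_data·x̄)/τ₀ = (6.3460·0.221631 − 0.212389·6.2) / 0.009242 = 0.089659/0.009242 ≈ 9.7.

μ₀ = 9.7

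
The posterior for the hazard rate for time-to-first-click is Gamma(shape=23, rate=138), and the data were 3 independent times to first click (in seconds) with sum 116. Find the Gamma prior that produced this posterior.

Gamma(shape=20, rate=22)

For an exponential likelihood with a Gamma(α, β) prior on the rate, n observations with total T give posterior Gamma(α+n, β+T).
So α = 23 − 3 = 20 and β = 138 − 116 = 22.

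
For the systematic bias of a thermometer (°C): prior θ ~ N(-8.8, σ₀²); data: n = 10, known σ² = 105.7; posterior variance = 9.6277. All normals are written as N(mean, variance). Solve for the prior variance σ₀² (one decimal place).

Posterior precision equals prior precision plus data precision: 1/σ_n² = 1/σ₀² + n/σ².
So 1/σ₀² = 1/9.6277 − 10/105.7 = 0.103867 − 0.094607 = 0.009260.
Hence σ₀² = 1/0.009260 ≈ 108.0.

σ₀² = 108.0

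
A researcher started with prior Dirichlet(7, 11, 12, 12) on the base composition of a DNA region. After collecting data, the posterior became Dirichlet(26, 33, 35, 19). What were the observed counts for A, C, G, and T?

For a Dirichlet(α) prior with multinomial counts c, the posterior is Dirichlet(α + c) componentwise.
Counts are posterior − prior componentwise: 26−7=19, 33−11=22, 35−12=23, 19−12=7.

counts (19, 22, 23, 7)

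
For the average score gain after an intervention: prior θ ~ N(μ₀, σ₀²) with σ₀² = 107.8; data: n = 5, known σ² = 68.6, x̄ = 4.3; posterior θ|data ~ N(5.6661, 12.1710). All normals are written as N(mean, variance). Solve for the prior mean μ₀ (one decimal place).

μ₀ = 16.4

The posterior mean is a precision-weighted average: μ_n = (τ₀μ₀ + τ_data·x̄)/(τ₀+τ_data), with τ₀=1/σ₀² and τ_data=n/σ².
Here τ₀ = 1/107.8 = 0.009276 and τ_data = 5/68.6 = 0.072886, so τ_n = 0.082162.
Rearranging for μ₀: μ₀ = (μ_n·τ_n − τ_data·x̄)/τ₀ = (5.6661·0.082162 − 0.072886·4.3) / 0.009276 = 0.152128/0.009276 ≈ 16.4.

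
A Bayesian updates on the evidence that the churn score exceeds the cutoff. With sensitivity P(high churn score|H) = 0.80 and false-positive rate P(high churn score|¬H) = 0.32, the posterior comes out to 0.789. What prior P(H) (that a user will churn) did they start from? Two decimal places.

P(H) = 0.60

In odds form, posterior odds = prior odds × likelihood ratio, so prior odds = posterior odds ÷ LR.
Posterior odds = 0.789/(1−0.789) = 3.7393. LR = 0.80/0.32 = 2.5000.
Prior odds = 3.7393/2.5000 = 1.4957, so P(H) = 1.4957/(1+1.4957) ≈ 0.60.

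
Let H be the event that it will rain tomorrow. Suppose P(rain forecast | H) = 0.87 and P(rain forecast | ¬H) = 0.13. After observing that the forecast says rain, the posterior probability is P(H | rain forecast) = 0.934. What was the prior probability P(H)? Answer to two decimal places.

P(H) = 0.68

In odds form, posterior odds = prior odds × likelihood ratio, so prior odds = posterior odds ÷ LR.
Posterior odds = 0.934/(1−0.934) = 14.1515. LR = 0.87/0.13 = 6.6923.
Prior odds = 14.1515/6.6923 = 2.1146, so P(H) = 2.1146/(1+2.1146) ≈ 0.68.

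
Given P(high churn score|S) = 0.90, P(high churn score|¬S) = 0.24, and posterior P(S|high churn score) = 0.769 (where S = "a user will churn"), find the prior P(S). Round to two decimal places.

In odds form, posterior odds = prior odds × likelihood ratio, so prior odds = posterior odds ÷ LR.
Posterior odds = 0.769/(1−0.769) = 3.3290. LR = 0.90/0.24 = 3.7500.
Prior odds = 3.3290/3.7500 = 0.8877, so P(S) = 0.8877/(1+0.8877) ≈ 0.47.

P(S) = 0.47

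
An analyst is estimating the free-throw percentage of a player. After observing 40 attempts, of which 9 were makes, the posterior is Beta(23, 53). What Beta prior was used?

Beta(14, 22)

Beta is conjugate to the binomial likelihood: posterior = Beta(α+s, β+f).
So α = 23 − 9 = 14 and β = 53 − 31 = 22.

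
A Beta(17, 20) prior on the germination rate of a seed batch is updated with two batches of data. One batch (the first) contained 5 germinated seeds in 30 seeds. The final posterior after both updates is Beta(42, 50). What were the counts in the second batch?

20 germinated seeds and 5 non-germinating seeds

Because Beta–binomial updating is additive in the counts, the combined data contributed (α_post−α_prior, β_post−β_prior) successes and failures.
Total across both batches: 42−17=25 germinated seeds, 50−20=30 non-germinating seeds.
Subtract the first batch: 25−5=20 germinated seeds and 30−25=5 non-germinating seeds.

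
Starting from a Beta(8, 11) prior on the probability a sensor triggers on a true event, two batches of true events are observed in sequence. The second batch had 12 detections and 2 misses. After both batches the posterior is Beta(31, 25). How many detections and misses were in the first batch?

11 detections and 12 misses

Sequential conjugate updates are equivalent to a single update on the pooled data, so total successes = posterior α − prior α and total failures = posterior β − prior β.
Total across both batches: 31−8=23 detections, 25−11=14 misses.
Subtract the second batch: 23−12=11 detections and 14−2=12 misses.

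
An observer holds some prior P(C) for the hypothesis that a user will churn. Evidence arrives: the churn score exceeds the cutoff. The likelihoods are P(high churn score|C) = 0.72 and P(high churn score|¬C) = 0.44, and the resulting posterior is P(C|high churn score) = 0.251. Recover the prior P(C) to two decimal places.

Bayes' rule in odds form gives O(C|E) = O(C)·[P(E|C)/P(E|¬C)], hence O(C) = O(C|E)/LR.
Posterior odds = 0.251/(1−0.251) = 0.3351. LR = 0.72/0.44 = 1.6364.
Prior odds = 0.3351/1.6364 = 0.2048, so P(C) = 0.2048/(1+0.2048) ≈ 0.17.

P(C) = 0.17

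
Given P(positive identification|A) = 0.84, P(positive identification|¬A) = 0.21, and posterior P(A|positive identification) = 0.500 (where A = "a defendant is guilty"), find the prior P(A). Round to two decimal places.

P(A) = 0.20

Bayes' rule in odds form gives O(A|E) = O(A)·[P(E|A)/P(E|¬A)], hence O(A) = O(A|E)/LR.
Posterior odds = 0.500/(1−0.500) = 1.0000. LR = 0.84/0.21 = 4.0000.
Prior odds = 1.0000/4.0000 = 0.2500, so P(A) = 0.2500/(1+0.2500) ≈ 0.20.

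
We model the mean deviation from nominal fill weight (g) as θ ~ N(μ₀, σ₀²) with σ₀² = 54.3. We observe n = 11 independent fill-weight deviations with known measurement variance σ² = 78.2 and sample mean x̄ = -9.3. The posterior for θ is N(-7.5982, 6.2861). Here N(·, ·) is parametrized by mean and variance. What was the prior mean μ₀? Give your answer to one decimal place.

With known observation variance, the Normal–Normal posterior has precision τ_n = τ₀ + n/σ² and mean μ_n = (τ₀μ₀ + (n/σ²)x̄)/τ_n.
Here τ₀ = 1/54.3 = 0.018416 and τ_data = 11/78.2 = 0.140665, so τ_n = 0.159081.
Rearranging for μ₀: μ₀ = (μ_n·τ_n − τ_data·x̄)/τ₀ = (-7.5982·0.159081 − 0.140665·-9.3) / 0.018416 = 0.099455/0.018416 ≈ 5.4.

μ₀ = 5.4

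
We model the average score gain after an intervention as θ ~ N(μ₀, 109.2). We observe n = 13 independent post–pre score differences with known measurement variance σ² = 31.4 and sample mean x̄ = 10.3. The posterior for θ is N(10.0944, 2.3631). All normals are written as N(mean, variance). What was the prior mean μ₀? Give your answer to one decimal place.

The posterior mean is a precision-weighted average: μ_n = (τ₀μ₀ + τ_data·x̄)/(τ₀+τ_data), with τ₀=1/σ₀² and τ_data=n/σ².
Here τ₀ = 1/109.2 = 0.009158 and τ_data = 13/31.4 = 0.414013, so τ_n = 0.423171.
Rearranging for μ₀: μ₀ = (μ_n·τ_n − τ_data·x̄)/τ₀ = (10.0944·0.423171 − 0.414013·10.3) / 0.009158 = 0.007323/0.009158 ≈ 0.8.

μ₀ = 0.8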